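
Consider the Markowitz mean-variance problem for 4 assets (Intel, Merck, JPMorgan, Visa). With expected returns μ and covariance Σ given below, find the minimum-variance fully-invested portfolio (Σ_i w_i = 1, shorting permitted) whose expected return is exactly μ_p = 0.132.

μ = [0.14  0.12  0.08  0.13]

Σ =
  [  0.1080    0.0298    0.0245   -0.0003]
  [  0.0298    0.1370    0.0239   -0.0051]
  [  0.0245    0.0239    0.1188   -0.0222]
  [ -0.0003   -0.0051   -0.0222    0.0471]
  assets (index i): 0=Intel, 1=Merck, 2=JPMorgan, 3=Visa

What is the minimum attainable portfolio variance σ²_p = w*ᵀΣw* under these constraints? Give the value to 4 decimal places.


0.0291

g=Σ⁻¹μ = [0.9105  0.6305  0.9742  3.2933]
h=Σ⁻¹𝟙 = [5.3320  5.1700  11.3565  27.1779]
a=μᵀg=0.709198  b=𝟙ᵀg=5.808533  c=𝟙ᵀh=49.036453  D=ac−b²=1.037512
λ₁=(c·0.132−b)/D = (49.036453·0.132−5.808533)/1.037512 = 0.640262
λ₂=(a−b·0.132)/D = (0.709198−5.808533·0.132)/1.037512 = -0.055448
w* = 0.640262·g + -0.055448·h:
  w_0 = 0.640262·0.9105 + -0.055448·5.3320 = 0.2873  (Intel)
  w_1 = 0.640262·0.6305 + -0.055448·5.1700 = 0.1170  (Merck)
  w_2 = 0.640262·0.9742 + -0.055448·11.3565 = -0.0059  (JPMorgan)
  w_3 = 0.640262·3.2933 + -0.055448·27.1779 = 0.6016  (Visa)
Σw_i=1.0000  μᵀw=0.1320
σ²=wᵀΣw=λ₁·μ_p+λ₂ = 0.640262·0.132 + -0.055448 = 0.029066 ≈ 0.0291


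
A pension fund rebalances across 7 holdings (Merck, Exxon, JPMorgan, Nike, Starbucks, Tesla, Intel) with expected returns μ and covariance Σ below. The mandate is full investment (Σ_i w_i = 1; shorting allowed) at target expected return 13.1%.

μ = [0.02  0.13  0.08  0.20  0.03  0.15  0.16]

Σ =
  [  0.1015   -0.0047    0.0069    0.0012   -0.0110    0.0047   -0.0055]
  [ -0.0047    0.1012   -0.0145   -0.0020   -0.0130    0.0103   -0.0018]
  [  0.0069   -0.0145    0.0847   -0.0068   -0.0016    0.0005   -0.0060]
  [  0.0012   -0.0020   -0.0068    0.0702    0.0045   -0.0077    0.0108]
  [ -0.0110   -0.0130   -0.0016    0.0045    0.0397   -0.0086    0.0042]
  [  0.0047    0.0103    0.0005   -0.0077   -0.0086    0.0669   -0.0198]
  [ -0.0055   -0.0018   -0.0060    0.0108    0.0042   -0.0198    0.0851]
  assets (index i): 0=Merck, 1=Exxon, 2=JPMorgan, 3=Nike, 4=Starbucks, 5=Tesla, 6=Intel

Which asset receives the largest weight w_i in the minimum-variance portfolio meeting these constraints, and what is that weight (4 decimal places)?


Tesla (0.2303)

x=Σ⁻¹μ = [0.2637  1.4899  1.5889  2.9366  1.4945  3.2050  2.3400]
y=Σ⁻¹𝟙 = [13.0607  15.7390  16.2085  13.7503  36.2400  22.3873  15.7458]
a=μᵀx=1.813387  b=𝟙ᵀx=13.318647  c=𝟙ᵀy=133.131603  D=ac−b²=64.032747
λ₁=(c·0.131−b)/D = (133.131603·0.131−13.318647)/64.032747 = 0.064367
λ₂=(a−b·0.131)/D = (1.813387−13.318647·0.131)/64.032747 = 0.001072
w* = 0.064367·x + 0.001072·y:
  w_0 = 0.064367·0.2637 + 0.001072·13.0607 = 0.0310  (Merck)
  w_1 = 0.064367·1.4899 + 0.001072·15.7390 = 0.1128  (Exxon)
  w_2 = 0.064367·1.5889 + 0.001072·16.2085 = 0.1197  (JPMorgan)
  w_3 = 0.064367·2.9366 + 0.001072·13.7503 = 0.2038  (Nike)
  w_4 = 0.064367·1.4945 + 0.001072·36.2400 = 0.1350  (Starbucks)
  w_5 = 0.064367·3.2050 + 0.001072·22.3873 = 0.2303  (Tesla)
  w_6 = 0.064367·2.3400 + 0.001072·15.7458 = 0.1675  (Intel)
Σw_i=1.0000  μᵀw=0.1310
σ²=wᵀΣw=λ₁·μ_p+λ₂ = 0.064367·0.131 + 0.001072 = 0.009504 ≈ 0.0095


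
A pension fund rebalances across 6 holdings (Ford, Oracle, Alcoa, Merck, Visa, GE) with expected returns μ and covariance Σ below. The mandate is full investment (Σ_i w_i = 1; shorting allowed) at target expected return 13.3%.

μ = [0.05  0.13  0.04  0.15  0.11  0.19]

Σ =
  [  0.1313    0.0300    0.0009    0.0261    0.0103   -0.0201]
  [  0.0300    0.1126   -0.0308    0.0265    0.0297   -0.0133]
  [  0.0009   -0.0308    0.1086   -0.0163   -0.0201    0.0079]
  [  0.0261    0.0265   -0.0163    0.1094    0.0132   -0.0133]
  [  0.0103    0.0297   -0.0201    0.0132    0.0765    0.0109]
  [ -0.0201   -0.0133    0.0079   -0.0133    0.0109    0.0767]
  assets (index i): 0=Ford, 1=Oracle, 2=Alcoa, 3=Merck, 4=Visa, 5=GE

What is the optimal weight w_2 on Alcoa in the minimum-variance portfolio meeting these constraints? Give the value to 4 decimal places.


u=Σ⁻¹μ = [0.2135  1.1792  0.8054  1.4370  0.5116  2.8311]
v=Σ⁻¹𝟙 = [5.4501  8.4684  13.4357  8.4958  9.0140  14.7429]
a=μᵀu=1.005932  b=𝟙ᵀu=6.977869  c=𝟙ᵀv=59.606802  D=ac−b²=11.269731
λ₁=(c·0.133−b)/D = (59.606802·0.133−6.977869)/11.269731 = 0.084282
λ₂=(a−b·0.133)/D = (1.005932−6.977869·0.133)/11.269731 = 0.006910
w* = 0.084282·u + 0.006910·v:
  w_0 = 0.084282·0.2135 + 0.006910·5.4501 = 0.0557  (Ford)
  w_1 = 0.084282·1.1792 + 0.006910·8.4684 = 0.1579  (Oracle)
  w_2 = 0.084282·0.8054 + 0.006910·13.4357 = 0.1607  (Alcoa)
  w_3 = 0.084282·1.4370 + 0.006910·8.4958 = 0.1798  (Merck)
  w_4 = 0.084282·0.5116 + 0.006910·9.0140 = 0.1054  (Visa)
  w_5 = 0.084282·2.8311 + 0.006910·14.7429 = 0.3405  (GE)
Σw_i=1.0000  μᵀw=0.1330
σ²=wᵀΣw=λ₁·μ_p+λ₂ = 0.084282·0.133 + 0.006910 = 0.018120 ≈ 0.0181

0.1607


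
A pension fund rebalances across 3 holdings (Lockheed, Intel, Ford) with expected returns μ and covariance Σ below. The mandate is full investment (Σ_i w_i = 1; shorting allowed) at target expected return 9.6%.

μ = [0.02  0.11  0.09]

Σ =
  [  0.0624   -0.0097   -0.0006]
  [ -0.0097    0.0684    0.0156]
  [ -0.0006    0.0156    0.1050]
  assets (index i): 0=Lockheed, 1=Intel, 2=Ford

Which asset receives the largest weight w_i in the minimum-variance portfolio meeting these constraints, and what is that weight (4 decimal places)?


Intel (0.6469)

g=Σ⁻¹μ = [0.5667  1.5447  0.6309]
h=Σ⁻¹𝟙 = [18.5175  15.5775  7.3153]
a=μᵀg=0.238027  b=𝟙ᵀg=2.742248  c=𝟙ᵀh=41.410245  D=ac−b²=2.336830
λ₁=(c·0.096−b)/D = (41.410245·0.096−2.742248)/2.336830 = 0.527696
λ₂=(a−b·0.096)/D = (0.238027−2.742248·0.096)/2.336830 = -0.010796
w* = 0.527696·g + -0.010796·h:
  w_0 = 0.527696·0.5667 + -0.010796·18.5175 = 0.0991  (Lockheed)
  w_1 = 0.527696·1.5447 + -0.010796·15.5775 = 0.6469  (Intel)
  w_2 = 0.527696·0.6309 + -0.010796·7.3153 = 0.2539  (Ford)
Σw_i=1.0000  μᵀw=0.0960
σ²=wᵀΣw=λ₁·μ_p+λ₂ = 0.527696·0.096 + -0.010796 = 0.039863 ≈ 0.0399


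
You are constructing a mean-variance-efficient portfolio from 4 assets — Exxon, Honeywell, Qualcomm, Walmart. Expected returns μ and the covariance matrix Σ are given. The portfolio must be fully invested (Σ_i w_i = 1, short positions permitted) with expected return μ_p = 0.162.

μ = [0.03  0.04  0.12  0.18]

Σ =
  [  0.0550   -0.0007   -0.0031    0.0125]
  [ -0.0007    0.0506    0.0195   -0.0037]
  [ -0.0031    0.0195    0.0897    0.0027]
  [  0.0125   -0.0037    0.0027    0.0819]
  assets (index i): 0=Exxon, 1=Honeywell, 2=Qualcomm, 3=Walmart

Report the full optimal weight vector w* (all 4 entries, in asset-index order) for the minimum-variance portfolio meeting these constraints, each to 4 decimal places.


-0.0670  0.0514  0.3476  0.6680

x=Σ⁻¹μ = [0.1262  0.5002  1.1683  2.1626]
y=Σ⁻¹𝟙 = [16.5042  17.8378  7.5324  10.2486]
a=μᵀx=0.553263  b=𝟙ᵀx=3.957270  c=𝟙ᵀy=52.122926  D=ac−b²=13.177698
λ₁=(c·0.162−b)/D = (52.122926·0.162−3.957270)/13.177698 = 0.340473
λ₂=(a−b·0.162)/D = (0.553263−3.957270·0.162)/13.177698 = -0.006664
w* = 0.340473·x + -0.006664·y:
  w_0 = 0.340473·0.1262 + -0.006664·16.5042 = -0.0670  (Exxon)
  w_1 = 0.340473·0.5002 + -0.006664·17.8378 = 0.0514  (Honeywell)
  w_2 = 0.340473·1.1683 + -0.006664·7.5324 = 0.3476  (Qualcomm)
  w_3 = 0.340473·2.1626 + -0.006664·10.2486 = 0.6680  (Walmart)
Σw_i=1.0000  μᵀw=0.1620
σ²=wᵀΣw=λ₁·μ_p+λ₂ = 0.340473·0.162 + -0.006664 = 0.048493 ≈ 0.0485


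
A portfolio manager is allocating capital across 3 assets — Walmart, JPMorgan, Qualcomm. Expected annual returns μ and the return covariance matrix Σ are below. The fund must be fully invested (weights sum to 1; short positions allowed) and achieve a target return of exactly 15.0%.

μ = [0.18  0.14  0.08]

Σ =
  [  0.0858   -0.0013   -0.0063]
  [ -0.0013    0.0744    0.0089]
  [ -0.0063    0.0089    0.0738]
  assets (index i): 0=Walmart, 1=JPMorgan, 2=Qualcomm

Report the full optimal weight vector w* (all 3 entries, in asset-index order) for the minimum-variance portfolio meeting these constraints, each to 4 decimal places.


0.4775  0.3708  0.1517

p=Σ⁻¹μ = [2.2026  1.7939  1.0557]
q=Σ⁻¹𝟙 = [12.8063  12.0873  13.1857]
a=μᵀp=0.732072  b=𝟙ᵀp=5.052217  c=𝟙ᵀq=38.079315  D=ac−b²=2.351923
λ₁=(c·0.150−b)/D = (38.079315·0.150−5.052217)/2.351923 = 0.280486
λ₂=(a−b·0.150)/D = (0.732072−5.052217·0.150)/2.351923 = -0.010953
w* = 0.280486·p + -0.010953·q:
  w_0 = 0.280486·2.2026 + -0.010953·12.8063 = 0.4775  (Walmart)
  w_1 = 0.280486·1.7939 + -0.010953·12.0873 = 0.3708  (JPMorgan)
  w_2 = 0.280486·1.0557 + -0.010953·13.1857 = 0.1517  (Qualcomm)
Σw_i=1.0000  μᵀw=0.1500
σ²=wᵀΣw=λ₁·μ_p+λ₂ = 0.280486·0.150 + -0.010953 = 0.031120 ≈ 0.0311


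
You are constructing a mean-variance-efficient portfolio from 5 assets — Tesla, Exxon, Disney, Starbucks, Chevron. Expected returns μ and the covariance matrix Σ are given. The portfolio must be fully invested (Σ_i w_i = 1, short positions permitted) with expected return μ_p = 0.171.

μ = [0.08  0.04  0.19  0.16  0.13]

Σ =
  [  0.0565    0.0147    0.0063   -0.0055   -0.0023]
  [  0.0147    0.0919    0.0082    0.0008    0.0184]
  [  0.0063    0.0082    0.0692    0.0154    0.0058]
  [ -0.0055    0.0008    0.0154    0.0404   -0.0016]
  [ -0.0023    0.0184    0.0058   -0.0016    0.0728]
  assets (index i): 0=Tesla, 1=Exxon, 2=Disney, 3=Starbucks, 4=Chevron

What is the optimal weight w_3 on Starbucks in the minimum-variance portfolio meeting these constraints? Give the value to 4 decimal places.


0.4741

p=Σ⁻¹μ = [1.7688  -0.4066  1.6618  3.6507  1.8922]
q=Σ⁻¹𝟙 = [18.9888  4.4709  5.3455  25.7400  13.3460]
a=μᵀp=1.271084  b=𝟙ᵀp=8.566959  c=𝟙ᵀq=67.891148  D=ac−b²=12.902593
λ₁=(c·0.171−b)/D = (67.891148·0.171−8.566959)/12.902593 = 0.235800
λ₂=(a−b·0.171)/D = (1.271084−8.566959·0.171)/12.902593 = -0.015025
w* = 0.235800·p + -0.015025·q:
  w_0 = 0.235800·1.7688 + -0.015025·18.9888 = 0.1318  (Tesla)
  w_1 = 0.235800·-0.4066 + -0.015025·4.4709 = -0.1630  (Exxon)
  w_2 = 0.235800·1.6618 + -0.015025·5.3455 = 0.3115  (Disney)
  w_3 = 0.235800·3.6507 + -0.015025·25.7400 = 0.4741  (Starbucks)
  w_4 = 0.235800·1.8922 + -0.015025·13.3460 = 0.2457  (Chevron)
Σw_i=1.0000  μᵀw=0.1710
σ²=wᵀΣw=λ₁·μ_p+λ₂ = 0.235800·0.171 + -0.015025 = 0.025296 ≈ 0.0253


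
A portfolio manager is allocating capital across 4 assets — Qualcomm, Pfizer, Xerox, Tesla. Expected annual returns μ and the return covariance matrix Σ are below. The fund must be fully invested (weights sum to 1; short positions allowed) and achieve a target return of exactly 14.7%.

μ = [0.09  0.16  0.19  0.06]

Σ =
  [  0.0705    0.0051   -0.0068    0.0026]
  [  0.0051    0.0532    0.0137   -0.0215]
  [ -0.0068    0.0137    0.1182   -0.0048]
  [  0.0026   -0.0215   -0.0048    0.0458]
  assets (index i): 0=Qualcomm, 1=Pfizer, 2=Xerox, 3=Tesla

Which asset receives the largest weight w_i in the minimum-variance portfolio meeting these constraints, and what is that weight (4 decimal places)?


p=Σ⁻¹μ = [1.0093  3.8590  1.3484  3.2056]
q=Σ⁻¹𝟙 = [11.3152  30.5587  7.0424  36.2750]
a=μᵀp=1.156813  b=𝟙ᵀp=9.422323  c=𝟙ᵀq=85.191386  D=ac−b²=9.770326
λ₁=(c·0.147−b)/D = (85.191386·0.147−9.422323)/9.770326 = 0.317370
λ₂=(a−b·0.147)/D = (1.156813−9.422323·0.147)/9.770326 = -0.023363
w* = 0.317370·p + -0.023363·q:
  w_0 = 0.317370·1.0093 + -0.023363·11.3152 = 0.0559  (Qualcomm)
  w_1 = 0.317370·3.8590 + -0.023363·30.5587 = 0.5108  (Pfizer)
  w_2 = 0.317370·1.3484 + -0.023363·7.0424 = 0.2634  (Xerox)
  w_3 = 0.317370·3.2056 + -0.023363·36.2750 = 0.1699  (Tesla)
Σw_i=1.0000  μᵀw=0.1470
σ²=wᵀΣw=λ₁·μ_p+λ₂ = 0.317370·0.147 + -0.023363 = 0.023290 ≈ 0.0233

Pfizer (0.5108)


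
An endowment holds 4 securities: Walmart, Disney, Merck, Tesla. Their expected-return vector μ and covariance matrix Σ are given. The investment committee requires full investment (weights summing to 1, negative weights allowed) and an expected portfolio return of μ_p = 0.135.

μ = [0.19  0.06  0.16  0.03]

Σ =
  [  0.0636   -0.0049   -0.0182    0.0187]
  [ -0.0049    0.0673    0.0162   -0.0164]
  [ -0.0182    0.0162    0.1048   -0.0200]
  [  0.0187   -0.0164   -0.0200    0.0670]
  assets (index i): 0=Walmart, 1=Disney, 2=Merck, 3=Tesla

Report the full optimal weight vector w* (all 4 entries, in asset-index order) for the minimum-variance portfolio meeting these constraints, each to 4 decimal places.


0.4067  0.1785  0.2660  0.1489

u=Σ⁻¹μ = [3.5653  0.7101  2.0835  0.2484]
v=Σ⁻¹𝟙 = [15.2753  17.4074  13.0979  18.8327]
a=μᵀu=1.060834  b=𝟙ᵀu=6.607398  c=𝟙ᵀv=64.613351  D=ac−b²=24.886353
λ₁=(c·0.135−b)/D = (64.613351·0.135−6.607398)/24.886353 = 0.085003
λ₂=(a−b·0.135)/D = (1.060834−6.607398·0.135)/24.886353 = 0.006784
w* = 0.085003·u + 0.006784·v:
  w_0 = 0.085003·3.5653 + 0.006784·15.2753 = 0.4067  (Walmart)
  w_1 = 0.085003·0.7101 + 0.006784·17.4074 = 0.1785  (Disney)
  w_2 = 0.085003·2.0835 + 0.006784·13.0979 = 0.2660  (Merck)
  w_3 = 0.085003·0.2484 + 0.006784·18.8327 = 0.1489  (Tesla)
Σw_i=1.0000  μᵀw=0.1350
σ²=wᵀΣw=λ₁·μ_p+λ₂ = 0.085003·0.135 + 0.006784 = 0.018260 ≈ 0.0183


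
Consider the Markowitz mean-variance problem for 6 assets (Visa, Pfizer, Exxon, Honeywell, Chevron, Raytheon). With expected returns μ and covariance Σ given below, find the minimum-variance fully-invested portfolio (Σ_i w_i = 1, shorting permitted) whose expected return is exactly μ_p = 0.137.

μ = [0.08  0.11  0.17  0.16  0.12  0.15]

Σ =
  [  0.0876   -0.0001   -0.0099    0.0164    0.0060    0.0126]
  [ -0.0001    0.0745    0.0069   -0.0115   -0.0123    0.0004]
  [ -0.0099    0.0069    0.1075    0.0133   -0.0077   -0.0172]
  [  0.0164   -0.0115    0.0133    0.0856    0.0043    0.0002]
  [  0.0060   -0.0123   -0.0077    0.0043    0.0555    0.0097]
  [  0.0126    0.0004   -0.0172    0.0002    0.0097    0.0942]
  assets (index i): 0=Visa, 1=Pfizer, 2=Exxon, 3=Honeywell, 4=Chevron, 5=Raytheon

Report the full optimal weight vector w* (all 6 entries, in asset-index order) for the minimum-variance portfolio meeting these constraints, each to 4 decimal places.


0.0408  0.2013  0.1766  0.1719  0.2449  0.1645

p=Σ⁻¹μ = [0.4048  1.9604  1.7125  1.6655  2.3829  1.5937]
q=Σ⁻¹𝟙 = [8.0996  17.2126  10.6639  9.7570  20.0516  9.3209]
a=μᵀp=1.330615  b=𝟙ᵀp=9.719652  c=𝟙ᵀq=75.105536  D=ac−b²=5.464940
λ₁=(c·0.137−b)/D = (75.105536·0.137−9.719652)/5.464940 = 0.104266
λ₂=(a−b·0.137)/D = (1.330615−9.719652·0.137)/5.464940 = -0.000179
w* = 0.104266·p + -0.000179·q:
  w_0 = 0.104266·0.4048 + -0.000179·8.0996 = 0.0408  (Visa)
  w_1 = 0.104266·1.9604 + -0.000179·17.2126 = 0.2013  (Pfizer)
  w_2 = 0.104266·1.7125 + -0.000179·10.6639 = 0.1766  (Exxon)
  w_3 = 0.104266·1.6655 + -0.000179·9.7570 = 0.1719  (Honeywell)
  w_4 = 0.104266·2.3829 + -0.000179·20.0516 = 0.2449  (Chevron)
  w_5 = 0.104266·1.5937 + -0.000179·9.3209 = 0.1645  (Raytheon)
Σw_i=1.0000  μᵀw=0.1370
σ²=wᵀΣw=λ₁·μ_p+λ₂ = 0.104266·0.137 + -0.000179 = 0.014106 ≈ 0.0141


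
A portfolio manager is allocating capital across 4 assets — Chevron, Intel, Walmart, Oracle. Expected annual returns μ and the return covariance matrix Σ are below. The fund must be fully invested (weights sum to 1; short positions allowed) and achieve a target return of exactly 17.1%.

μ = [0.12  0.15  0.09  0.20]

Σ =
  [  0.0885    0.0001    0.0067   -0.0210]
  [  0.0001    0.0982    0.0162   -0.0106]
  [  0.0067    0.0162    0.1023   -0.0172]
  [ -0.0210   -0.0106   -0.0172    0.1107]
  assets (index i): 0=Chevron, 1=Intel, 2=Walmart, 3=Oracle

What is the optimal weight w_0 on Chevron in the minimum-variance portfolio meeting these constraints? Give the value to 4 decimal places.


0.2238

u=Σ⁻¹μ = [1.8688  1.6408  0.9111  2.4599]
v=Σ⁻¹𝟙 = [13.9130  10.1048  9.6409  14.1383]
a=μᵀu=1.044355  b=𝟙ᵀu=6.880615  c=𝟙ᵀv=47.796961  D=ac−b²=2.574129
λ₁=(c·0.171−b)/D = (47.796961·0.171−6.880615)/2.574129 = 0.502176
λ₂=(a−b·0.171)/D = (1.044355−6.880615·0.171)/2.574129 = -0.051369
w* = 0.502176·u + -0.051369·v:
  w_0 = 0.502176·1.8688 + -0.051369·13.9130 = 0.2238  (Chevron)
  w_1 = 0.502176·1.6408 + -0.051369·10.1048 = 0.3049  (Intel)
  w_2 = 0.502176·0.9111 + -0.051369·9.6409 = -0.0377  (Walmart)
  w_3 = 0.502176·2.4599 + -0.051369·14.1383 = 0.5090  (Oracle)
Σw_i=1.0000  μᵀw=0.1710
σ²=wᵀΣw=λ₁·μ_p+λ₂ = 0.502176·0.171 + -0.051369 = 0.034503 ≈ 0.0345


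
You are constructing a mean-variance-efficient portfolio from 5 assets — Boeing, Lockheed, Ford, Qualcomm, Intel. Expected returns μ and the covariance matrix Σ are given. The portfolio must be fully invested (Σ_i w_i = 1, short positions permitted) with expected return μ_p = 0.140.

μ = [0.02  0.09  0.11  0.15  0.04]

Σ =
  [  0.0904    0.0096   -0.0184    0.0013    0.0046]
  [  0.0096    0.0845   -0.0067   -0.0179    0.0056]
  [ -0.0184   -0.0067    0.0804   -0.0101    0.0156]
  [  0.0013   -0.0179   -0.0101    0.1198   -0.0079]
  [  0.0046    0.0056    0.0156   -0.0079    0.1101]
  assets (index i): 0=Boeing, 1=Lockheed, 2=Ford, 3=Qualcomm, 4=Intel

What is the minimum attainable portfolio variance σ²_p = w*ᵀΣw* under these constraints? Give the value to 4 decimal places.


g=Σ⁻¹μ = [0.3901  1.4962  1.7599  1.6289  0.1384]
h=Σ⁻¹𝟙 = [12.4980  13.8881  16.7453  12.1173  6.3509]
a=μᵀg=0.585920  b=𝟙ᵀg=5.413507  c=𝟙ᵀh=61.599669  D=ac−b²=6.786430
λ₁=(c·0.140−b)/D = (61.599669·0.140−5.413507)/6.786430 = 0.473069
λ₂=(a−b·0.140)/D = (0.585920−5.413507·0.140)/6.786430 = -0.025340
w* = 0.473069·g + -0.025340·h:
  w_0 = 0.473069·0.3901 + -0.025340·12.4980 = -0.1322  (Boeing)
  w_1 = 0.473069·1.4962 + -0.025340·13.8881 = 0.3559  (Lockheed)
  w_2 = 0.473069·1.7599 + -0.025340·16.7453 = 0.4082  (Ford)
  w_3 = 0.473069·1.6289 + -0.025340·12.1173 = 0.4635  (Qualcomm)
  w_4 = 0.473069·0.1384 + -0.025340·6.3509 = -0.0954  (Intel)
Σw_i=1.0000  μᵀw=0.1400
σ²=wᵀΣw=λ₁·μ_p+λ₂ = 0.473069·0.140 + -0.025340 = 0.040889 ≈ 0.0409

0.0409


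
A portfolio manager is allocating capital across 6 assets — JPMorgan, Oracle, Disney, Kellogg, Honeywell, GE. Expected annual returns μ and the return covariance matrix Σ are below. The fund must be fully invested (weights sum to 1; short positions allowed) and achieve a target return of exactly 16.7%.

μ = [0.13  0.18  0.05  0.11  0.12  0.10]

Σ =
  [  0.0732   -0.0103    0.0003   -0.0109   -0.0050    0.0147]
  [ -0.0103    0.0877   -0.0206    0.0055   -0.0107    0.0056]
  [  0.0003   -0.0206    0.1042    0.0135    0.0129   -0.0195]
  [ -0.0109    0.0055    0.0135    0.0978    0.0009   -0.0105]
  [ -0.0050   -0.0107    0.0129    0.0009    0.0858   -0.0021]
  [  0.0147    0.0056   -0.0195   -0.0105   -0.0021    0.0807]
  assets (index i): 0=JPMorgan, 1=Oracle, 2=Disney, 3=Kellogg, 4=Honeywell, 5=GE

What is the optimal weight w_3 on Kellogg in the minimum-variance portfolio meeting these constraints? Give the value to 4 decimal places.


x=Σ⁻¹μ = [2.2225  2.5719  0.8064  1.2136  1.7407  1.0539]
y=Σ⁻¹𝟙 = [15.7380  16.1976  12.2142  10.6668  12.9639  13.0774]
a=μᵀx=1.239951  b=𝟙ᵀx=9.608968  c=𝟙ᵀy=80.857882  D=ac−b²=7.927553
λ₁=(c·0.167−b)/D = (80.857882·0.167−9.608968)/7.927553 = 0.491236
λ₂=(a−b·0.167)/D = (1.239951−9.608968·0.167)/7.927553 = -0.046010
w* = 0.491236·x + -0.046010·y:
  w_0 = 0.491236·2.2225 + -0.046010·15.7380 = 0.3677  (JPMorgan)
  w_1 = 0.491236·2.5719 + -0.046010·16.1976 = 0.5181  (Oracle)
  w_2 = 0.491236·0.8064 + -0.046010·12.2142 = -0.1658  (Disney)
  w_3 = 0.491236·1.2136 + -0.046010·10.6668 = 0.1054  (Kellogg)
  w_4 = 0.491236·1.7407 + -0.046010·12.9639 = 0.2586  (Honeywell)
  w_5 = 0.491236·1.0539 + -0.046010·13.0774 = -0.0840  (GE)
Σw_i=1.0000  μᵀw=0.1670
σ²=wᵀΣw=λ₁·μ_p+λ₂ = 0.491236·0.167 + -0.046010 = 0.036026 ≈ 0.0360

0.1054


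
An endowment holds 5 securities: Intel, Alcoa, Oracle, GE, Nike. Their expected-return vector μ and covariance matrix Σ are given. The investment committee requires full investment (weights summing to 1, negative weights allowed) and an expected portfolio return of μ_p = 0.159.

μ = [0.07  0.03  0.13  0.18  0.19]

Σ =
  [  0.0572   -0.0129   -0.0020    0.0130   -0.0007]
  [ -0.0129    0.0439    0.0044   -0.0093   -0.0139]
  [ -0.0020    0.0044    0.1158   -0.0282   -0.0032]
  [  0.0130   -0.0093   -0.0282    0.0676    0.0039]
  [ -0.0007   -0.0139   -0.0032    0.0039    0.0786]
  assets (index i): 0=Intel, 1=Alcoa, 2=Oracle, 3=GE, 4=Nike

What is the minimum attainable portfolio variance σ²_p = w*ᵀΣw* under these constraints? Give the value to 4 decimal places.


0.0179

u=Σ⁻¹μ = [1.0867  2.4103  1.9653  3.4458  2.7623]
v=Σ⁻¹𝟙 = [22.2566  38.3664  12.9885  20.0994  19.2372]
a=μᵀu=1.548944  b=𝟙ᵀu=11.670424  c=𝟙ᵀv=112.948065  D=ac−b²=38.751434
λ₁=(c·0.159−b)/D = (112.948065·0.159−11.670424)/38.751434 = 0.162273
λ₂=(a−b·0.159)/D = (1.548944−11.670424·0.159)/38.751434 = -0.007913
w* = 0.162273·u + -0.007913·v:
  w_0 = 0.162273·1.0867 + -0.007913·22.2566 = 0.0002  (Intel)
  w_1 = 0.162273·2.4103 + -0.007913·38.3664 = 0.0875  (Alcoa)
  w_2 = 0.162273·1.9653 + -0.007913·12.9885 = 0.2161  (Oracle)
  w_3 = 0.162273·3.4458 + -0.007913·20.0994 = 0.4001  (GE)
  w_4 = 0.162273·2.7623 + -0.007913·19.2372 = 0.2960  (Nike)
Σw_i=1.0000  μᵀw=0.1590
σ²=wᵀΣw=λ₁·μ_p+λ₂ = 0.162273·0.159 + -0.007913 = 0.017888 ≈ 0.0179


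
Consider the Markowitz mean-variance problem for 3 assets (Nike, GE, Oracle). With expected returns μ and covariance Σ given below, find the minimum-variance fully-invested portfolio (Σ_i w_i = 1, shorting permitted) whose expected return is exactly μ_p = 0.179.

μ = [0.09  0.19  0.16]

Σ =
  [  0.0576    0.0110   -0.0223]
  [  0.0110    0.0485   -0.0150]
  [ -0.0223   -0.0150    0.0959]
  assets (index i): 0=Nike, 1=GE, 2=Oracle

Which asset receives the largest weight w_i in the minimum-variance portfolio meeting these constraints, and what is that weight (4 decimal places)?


x=Σ⁻¹μ = [1.8012  4.3657  2.7701]
y=Σ⁻¹𝟙 = [20.4001  21.7353  18.5709]
a=μᵀx=1.434817  b=𝟙ᵀx=8.937063  c=𝟙ᵀy=60.706292  D=ac−b²=7.231309
λ₁=(c·0.179−b)/D = (60.706292·0.179−8.937063)/7.231309 = 0.266807
λ₂=(a−b·0.179)/D = (1.434817−8.937063·0.179)/7.231309 = -0.022806
w* = 0.266807·x + -0.022806·y:
  w_0 = 0.266807·1.8012 + -0.022806·20.4001 = 0.0153  (Nike)
  w_1 = 0.266807·4.3657 + -0.022806·21.7353 = 0.6691  (GE)
  w_2 = 0.266807·2.7701 + -0.022806·18.5709 = 0.3156  (Oracle)
Σw_i=1.0000  μᵀw=0.1790
σ²=wᵀΣw=λ₁·μ_p+λ₂ = 0.266807·0.179 + -0.022806 = 0.024952 ≈ 0.0250

GE (0.6691)


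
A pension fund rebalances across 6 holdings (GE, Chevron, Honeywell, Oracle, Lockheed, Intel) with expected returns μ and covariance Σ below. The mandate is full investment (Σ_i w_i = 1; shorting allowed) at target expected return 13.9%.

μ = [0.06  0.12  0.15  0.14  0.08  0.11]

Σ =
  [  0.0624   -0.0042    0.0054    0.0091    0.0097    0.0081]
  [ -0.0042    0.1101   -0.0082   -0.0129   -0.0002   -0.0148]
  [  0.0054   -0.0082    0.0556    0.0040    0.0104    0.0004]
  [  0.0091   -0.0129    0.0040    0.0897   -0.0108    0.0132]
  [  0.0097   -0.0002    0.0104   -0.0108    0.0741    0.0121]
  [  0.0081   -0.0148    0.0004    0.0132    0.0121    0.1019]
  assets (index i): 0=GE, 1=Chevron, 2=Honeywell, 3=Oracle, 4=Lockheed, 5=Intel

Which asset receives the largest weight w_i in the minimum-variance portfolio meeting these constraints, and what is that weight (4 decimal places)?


Honeywell (0.4363)

u=Σ⁻¹μ = [0.3693  1.6196  2.6425  1.5822  0.7349  0.9828]
v=Σ⁻¹𝟙 = [11.2607  13.1304  16.0734  11.2009  10.1088  8.1111]
a=μᵀu=1.001298  b=𝟙ᵀu=7.931353  c=𝟙ᵀv=69.885295  D=ac−b²=7.069660
λ₁=(c·0.139−b)/D = (69.885295·0.139−7.931353)/7.069660 = 0.252162
λ₂=(a−b·0.139)/D = (1.001298−7.931353·0.139)/7.069660 = -0.014309
w* = 0.252162·u + -0.014309·v:
  w_0 = 0.252162·0.3693 + -0.014309·11.2607 = -0.0680  (GE)
  w_1 = 0.252162·1.6196 + -0.014309·13.1304 = 0.2205  (Chevron)
  w_2 = 0.252162·2.6425 + -0.014309·16.0734 = 0.4363  (Honeywell)
  w_3 = 0.252162·1.5822 + -0.014309·11.2009 = 0.2387  (Oracle)
  w_4 = 0.252162·0.7349 + -0.014309·10.1088 = 0.0407  (Lockheed)
  w_5 = 0.252162·0.9828 + -0.014309·8.1111 = 0.1318  (Intel)
Σw_i=1.0000  μᵀw=0.1390
σ²=wᵀΣw=λ₁·μ_p+λ₂ = 0.252162·0.139 + -0.014309 = 0.020742 ≈ 0.0207


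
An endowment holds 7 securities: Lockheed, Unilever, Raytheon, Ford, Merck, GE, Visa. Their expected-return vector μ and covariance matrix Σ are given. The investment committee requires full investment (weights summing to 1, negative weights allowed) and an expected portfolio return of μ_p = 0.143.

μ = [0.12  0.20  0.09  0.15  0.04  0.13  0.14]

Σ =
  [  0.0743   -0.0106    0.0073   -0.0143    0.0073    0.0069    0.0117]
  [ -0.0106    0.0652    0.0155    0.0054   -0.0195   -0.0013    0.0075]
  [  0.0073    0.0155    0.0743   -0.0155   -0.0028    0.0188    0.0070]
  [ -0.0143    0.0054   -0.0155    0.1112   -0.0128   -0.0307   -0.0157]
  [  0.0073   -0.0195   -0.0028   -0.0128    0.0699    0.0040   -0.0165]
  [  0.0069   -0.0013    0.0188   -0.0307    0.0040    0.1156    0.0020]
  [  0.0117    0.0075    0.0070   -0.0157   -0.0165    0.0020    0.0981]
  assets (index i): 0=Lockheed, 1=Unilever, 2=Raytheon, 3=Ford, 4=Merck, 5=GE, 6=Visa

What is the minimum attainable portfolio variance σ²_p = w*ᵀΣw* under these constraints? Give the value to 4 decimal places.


p=Σ⁻¹μ = [1.9513  3.5931  0.3047  2.3565  2.1045  1.5243  1.5980]
q=Σ⁻¹𝟙 = [13.5085  19.9657  8.8759  18.6314  24.7862  10.4844  13.3598]
a=μᵀp=1.839745  b=𝟙ᵀp=13.432505  c=𝟙ᵀq=109.611964  D=ac−b²=21.225919
λ₁=(c·0.143−b)/D = (109.611964·0.143−13.432505)/21.225919 = 0.105626
λ₂=(a−b·0.143)/D = (1.839745−13.432505·0.143)/21.225919 = -0.003821
w* = 0.105626·p + -0.003821·q:
  w_0 = 0.105626·1.9513 + -0.003821·13.5085 = 0.1545  (Lockheed)
  w_1 = 0.105626·3.5931 + -0.003821·19.9657 = 0.3032  (Unilever)
  w_2 = 0.105626·0.3047 + -0.003821·8.8759 = -0.0017  (Raytheon)
  w_3 = 0.105626·2.3565 + -0.003821·18.6314 = 0.1777  (Ford)
  w_4 = 0.105626·2.1045 + -0.003821·24.7862 = 0.1276  (Merck)
  w_5 = 0.105626·1.5243 + -0.003821·10.4844 = 0.1209  (GE)
  w_6 = 0.105626·1.5980 + -0.003821·13.3598 = 0.1177  (Visa)
Σw_i=1.0000  μᵀw=0.1430
σ²=wᵀΣw=λ₁·μ_p+λ₂ = 0.105626·0.143 + -0.003821 = 0.011284 ≈ 0.0113

0.0113


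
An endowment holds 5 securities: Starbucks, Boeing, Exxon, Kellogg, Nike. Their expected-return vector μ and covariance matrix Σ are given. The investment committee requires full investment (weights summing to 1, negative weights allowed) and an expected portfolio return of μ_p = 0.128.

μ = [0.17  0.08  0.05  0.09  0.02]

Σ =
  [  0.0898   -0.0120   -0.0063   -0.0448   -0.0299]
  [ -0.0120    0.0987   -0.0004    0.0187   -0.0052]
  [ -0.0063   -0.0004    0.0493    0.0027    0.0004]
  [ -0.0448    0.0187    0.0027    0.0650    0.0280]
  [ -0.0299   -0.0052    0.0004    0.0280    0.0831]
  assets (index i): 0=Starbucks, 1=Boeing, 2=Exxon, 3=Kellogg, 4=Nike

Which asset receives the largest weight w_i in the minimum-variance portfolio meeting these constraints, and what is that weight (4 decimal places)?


g=Σ⁻¹μ = [4.1155  0.6258  1.3344  3.7785  0.4811]
h=Σ⁻¹𝟙 = [32.9466  9.7380  22.9246  27.8800  14.9931]
a=μᵀg=1.166108  b=𝟙ᵀg=10.335248  c=𝟙ᵀh=108.482307  D=ac−b²=19.684794
λ₁=(c·0.128−b)/D = (108.482307·0.128−10.335248)/19.684794 = 0.180367
λ₂=(a−b·0.128)/D = (1.166108−10.335248·0.128)/19.684794 = -0.007966
w* = 0.180367·g + -0.007966·h:
  w_0 = 0.180367·4.1155 + -0.007966·32.9466 = 0.4799  (Starbucks)
  w_1 = 0.180367·0.6258 + -0.007966·9.7380 = 0.0353  (Boeing)
  w_2 = 0.180367·1.3344 + -0.007966·22.9246 = 0.0581  (Exxon)
  w_3 = 0.180367·3.7785 + -0.007966·27.8800 = 0.4594  (Kellogg)
  w_4 = 0.180367·0.4811 + -0.007966·14.9931 = -0.0327  (Nike)
Σw_i=1.0000  μᵀw=0.1280
σ²=wᵀΣw=λ₁·μ_p+λ₂ = 0.180367·0.128 + -0.007966 = 0.015121 ≈ 0.0151

Starbucks (0.4799)


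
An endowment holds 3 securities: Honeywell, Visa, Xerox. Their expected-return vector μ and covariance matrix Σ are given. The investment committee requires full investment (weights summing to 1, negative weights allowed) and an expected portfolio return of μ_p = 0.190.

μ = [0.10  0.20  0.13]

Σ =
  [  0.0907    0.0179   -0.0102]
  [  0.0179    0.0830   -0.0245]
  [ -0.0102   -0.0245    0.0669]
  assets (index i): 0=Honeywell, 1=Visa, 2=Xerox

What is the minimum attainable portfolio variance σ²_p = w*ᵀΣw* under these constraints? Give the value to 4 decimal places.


0.0453

u=Σ⁻¹μ = [0.8381  3.1844  3.2372]
v=Σ⁻¹𝟙 = [10.3090  16.4830  22.5558]
a=μᵀu=1.141535  b=𝟙ᵀu=7.259749  c=𝟙ᵀv=49.347773  D=ac−b²=3.628229
λ₁=(c·0.190−b)/D = (49.347773·0.190−7.259749)/3.628229 = 0.583295
λ₂=(a−b·0.190)/D = (1.141535−7.259749·0.190)/3.628229 = -0.065547
w* = 0.583295·u + -0.065547·v:
  w_0 = 0.583295·0.8381 + -0.065547·10.3090 = -0.1868  (Honeywell)
  w_1 = 0.583295·3.1844 + -0.065547·16.4830 = 0.7771  (Visa)
  w_2 = 0.583295·3.2372 + -0.065547·22.5558 = 0.4098  (Xerox)
Σw_i=1.0000  μᵀw=0.1900
σ²=wᵀΣw=λ₁·μ_p+λ₂ = 0.583295·0.190 + -0.065547 = 0.045280 ≈ 0.0453


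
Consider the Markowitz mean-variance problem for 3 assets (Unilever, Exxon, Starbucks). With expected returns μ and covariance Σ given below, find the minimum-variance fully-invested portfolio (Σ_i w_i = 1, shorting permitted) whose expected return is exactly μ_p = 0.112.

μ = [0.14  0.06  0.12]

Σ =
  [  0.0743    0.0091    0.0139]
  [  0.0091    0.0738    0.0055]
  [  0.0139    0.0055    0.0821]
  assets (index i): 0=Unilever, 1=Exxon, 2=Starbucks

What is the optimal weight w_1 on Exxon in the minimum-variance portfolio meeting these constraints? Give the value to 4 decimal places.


0.2679

x=Σ⁻¹μ = [1.6034  0.5292  1.1547]
y=Σ⁻¹𝟙 = [10.2326  11.5675  9.6729]
a=μᵀx=0.394797  b=𝟙ᵀx=3.287363  c=𝟙ᵀy=31.473018  D=ac−b²=1.618704
λ₁=(c·0.112−b)/D = (31.473018·0.112−3.287363)/1.618704 = 0.146793
λ₂=(a−b·0.112)/D = (0.394797−3.287363·0.112)/1.618704 = 0.016441
w* = 0.146793·x + 0.016441·y:
  w_0 = 0.146793·1.6034 + 0.016441·10.2326 = 0.4036  (Unilever)
  w_1 = 0.146793·0.5292 + 0.016441·11.5675 = 0.2679  (Exxon)
  w_2 = 0.146793·1.1547 + 0.016441·9.6729 = 0.3285  (Starbucks)
Σw_i=1.0000  μᵀw=0.1120
σ²=wᵀΣw=λ₁·μ_p+λ₂ = 0.146793·0.112 + 0.016441 = 0.032882 ≈ 0.0329


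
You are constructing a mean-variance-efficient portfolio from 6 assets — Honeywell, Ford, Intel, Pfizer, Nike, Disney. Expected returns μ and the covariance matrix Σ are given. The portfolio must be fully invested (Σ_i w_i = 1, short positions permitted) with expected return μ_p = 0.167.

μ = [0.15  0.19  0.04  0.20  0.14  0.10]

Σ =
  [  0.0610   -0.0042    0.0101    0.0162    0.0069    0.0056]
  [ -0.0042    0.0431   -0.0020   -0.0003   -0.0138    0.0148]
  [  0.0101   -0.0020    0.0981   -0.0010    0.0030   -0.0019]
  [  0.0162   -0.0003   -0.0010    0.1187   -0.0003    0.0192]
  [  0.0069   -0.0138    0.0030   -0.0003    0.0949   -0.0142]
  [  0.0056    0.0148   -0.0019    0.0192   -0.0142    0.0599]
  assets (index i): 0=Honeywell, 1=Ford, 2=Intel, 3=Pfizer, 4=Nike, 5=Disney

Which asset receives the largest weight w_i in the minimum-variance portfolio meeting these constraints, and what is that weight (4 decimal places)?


u=Σ⁻¹μ = [2.1525  5.2316  0.2469  1.3723  2.1126  0.2444]
v=Σ⁻¹𝟙 = [12.5794  25.7321  9.2422  5.0540  14.7851  11.3388]
a=μᵀu=1.921415  b=𝟙ᵀu=11.360278  c=𝟙ᵀv=78.731473  D=ac−b²=22.219891
λ₁=(c·0.167−b)/D = (78.731473·0.167−11.360278)/22.219891 = 0.080463
λ₂=(a−b·0.167)/D = (1.921415−11.360278·0.167)/22.219891 = 0.001091
w* = 0.080463·u + 0.001091·v:
  w_0 = 0.080463·2.1525 + 0.001091·12.5794 = 0.1869  (Honeywell)
  w_1 = 0.080463·5.2316 + 0.001091·25.7321 = 0.4490  (Ford)
  w_2 = 0.080463·0.2469 + 0.001091·9.2422 = 0.0300  (Intel)
  w_3 = 0.080463·1.3723 + 0.001091·5.0540 = 0.1159  (Pfizer)
  w_4 = 0.080463·2.1126 + 0.001091·14.7851 = 0.1861  (Nike)
  w_5 = 0.080463·0.2444 + 0.001091·11.3388 = 0.0320  (Disney)
Σw_i=1.0000  μᵀw=0.1670
σ²=wᵀΣw=λ₁·μ_p+λ₂ = 0.080463·0.167 + 0.001091 = 0.014529 ≈ 0.0145

Ford (0.4490)


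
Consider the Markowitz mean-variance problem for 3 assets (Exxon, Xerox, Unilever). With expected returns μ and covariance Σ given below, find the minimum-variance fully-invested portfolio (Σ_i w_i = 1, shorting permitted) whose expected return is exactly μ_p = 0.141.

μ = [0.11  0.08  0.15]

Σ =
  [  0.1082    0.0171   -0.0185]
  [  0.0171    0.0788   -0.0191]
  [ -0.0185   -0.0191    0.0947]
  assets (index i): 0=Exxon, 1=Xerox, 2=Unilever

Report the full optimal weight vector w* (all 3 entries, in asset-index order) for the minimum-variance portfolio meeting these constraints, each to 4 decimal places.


0.3219  -0.0554  0.7335

u=Σ⁻¹μ = [1.1706  1.2623  2.0672]
v=Σ⁻¹𝟙 = [9.5987  14.3215  15.3233]
a=μᵀu=0.539830  b=𝟙ᵀu=4.500081  c=𝟙ᵀv=39.243584  D=ac−b²=0.934119
λ₁=(c·0.141−b)/D = (39.243584·0.141−4.500081)/0.934119 = 1.106138
λ₂=(a−b·0.141)/D = (0.539830−4.500081·0.141)/0.934119 = -0.101360
w* = 1.106138·u + -0.101360·v:
  w_0 = 1.106138·1.1706 + -0.101360·9.5987 = 0.3219  (Exxon)
  w_1 = 1.106138·1.2623 + -0.101360·14.3215 = -0.0554  (Xerox)
  w_2 = 1.106138·2.0672 + -0.101360·15.3233 = 0.7335  (Unilever)
Σw_i=1.0000  μᵀw=0.1410
σ²=wᵀΣw=λ₁·μ_p+λ₂ = 1.106138·0.141 + -0.101360 = 0.054606 ≈ 0.0546


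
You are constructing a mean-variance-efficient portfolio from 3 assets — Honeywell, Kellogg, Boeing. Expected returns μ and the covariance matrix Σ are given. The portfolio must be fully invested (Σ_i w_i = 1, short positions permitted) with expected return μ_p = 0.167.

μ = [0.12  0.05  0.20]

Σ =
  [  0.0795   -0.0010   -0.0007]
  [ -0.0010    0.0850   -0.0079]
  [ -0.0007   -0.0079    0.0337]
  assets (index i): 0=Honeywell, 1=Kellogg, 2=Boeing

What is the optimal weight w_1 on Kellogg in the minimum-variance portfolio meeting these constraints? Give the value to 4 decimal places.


p=Σ⁻¹μ = [1.5794  1.1873  6.2459]
q=Σ⁻¹𝟙 = [13.0623  15.0289  33.4680]
a=μᵀp=1.498060  b=𝟙ᵀp=9.012532  c=𝟙ᵀq=61.559303  D=ac−b²=10.993815
λ₁=(c·0.167−b)/D = (61.559303·0.167−9.012532)/10.993815 = 0.115326
λ₂=(a−b·0.167)/D = (1.498060−9.012532·0.167)/10.993815 = -0.000640
w* = 0.115326·p + -0.000640·q:
  w_0 = 0.115326·1.5794 + -0.000640·13.0623 = 0.1738  (Honeywell)
  w_1 = 0.115326·1.1873 + -0.000640·15.0289 = 0.1273  (Kellogg)
  w_2 = 0.115326·6.2459 + -0.000640·33.4680 = 0.6989  (Boeing)
Σw_i=1.0000  μᵀw=0.1670
σ²=wᵀΣw=λ₁·μ_p+λ₂ = 0.115326·0.167 + -0.000640 = 0.018620 ≈ 0.0186

0.1273


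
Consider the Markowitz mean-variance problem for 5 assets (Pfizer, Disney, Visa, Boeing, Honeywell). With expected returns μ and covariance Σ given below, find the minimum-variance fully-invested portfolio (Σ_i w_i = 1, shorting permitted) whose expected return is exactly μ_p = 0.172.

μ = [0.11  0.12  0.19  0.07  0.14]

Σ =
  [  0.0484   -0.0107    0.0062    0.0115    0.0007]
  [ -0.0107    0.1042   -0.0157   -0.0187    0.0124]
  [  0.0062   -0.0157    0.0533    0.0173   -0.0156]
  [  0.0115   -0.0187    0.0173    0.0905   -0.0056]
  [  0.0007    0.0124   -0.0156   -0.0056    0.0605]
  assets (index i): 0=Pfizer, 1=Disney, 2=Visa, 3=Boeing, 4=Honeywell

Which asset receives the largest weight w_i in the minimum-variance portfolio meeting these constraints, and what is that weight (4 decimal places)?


Visa (0.5854)

x=Σ⁻¹μ = [1.9613  1.7172  4.7140  0.1742  3.1710]
y=Σ⁻¹𝟙 = [18.4473  14.1806  24.0656  8.2966  20.3823]
a=μᵀx=1.773593  b=𝟙ᵀx=11.737625  c=𝟙ᵀy=85.372398  D=ac−b²=13.644017
λ₁=(c·0.172−b)/D = (85.372398·0.172−11.737625)/13.644017 = 0.215950
λ₂=(a−b·0.172)/D = (1.773593−11.737625·0.172)/13.644017 = -0.017977
w* = 0.215950·x + -0.017977·y:
  w_0 = 0.215950·1.9613 + -0.017977·18.4473 = 0.0919  (Pfizer)
  w_1 = 0.215950·1.7172 + -0.017977·14.1806 = 0.1159  (Disney)
  w_2 = 0.215950·4.7140 + -0.017977·24.0656 = 0.5854  (Visa)
  w_3 = 0.215950·0.1742 + -0.017977·8.2966 = -0.1115  (Boeing)
  w_4 = 0.215950·3.1710 + -0.017977·20.3823 = 0.3184  (Honeywell)
Σw_i=1.0000  μᵀw=0.1720
σ²=wᵀΣw=λ₁·μ_p+λ₂ = 0.215950·0.172 + -0.017977 = 0.019166 ≈ 0.0192


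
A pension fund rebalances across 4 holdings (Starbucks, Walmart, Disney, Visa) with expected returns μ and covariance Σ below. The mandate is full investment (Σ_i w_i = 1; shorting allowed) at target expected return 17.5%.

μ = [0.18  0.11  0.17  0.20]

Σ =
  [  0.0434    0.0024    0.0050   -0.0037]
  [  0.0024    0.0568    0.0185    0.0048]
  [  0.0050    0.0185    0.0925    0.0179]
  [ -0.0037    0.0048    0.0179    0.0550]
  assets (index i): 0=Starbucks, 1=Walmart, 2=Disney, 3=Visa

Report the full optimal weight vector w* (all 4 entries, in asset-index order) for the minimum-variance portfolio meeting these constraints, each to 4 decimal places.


u=Σ⁻¹μ = [4.3103  1.2348  0.6605  3.6036]
v=Σ⁻¹𝟙 = [23.3631  14.0494  3.3647  17.4323]
a=μᵀu=1.744694  b=𝟙ᵀu=9.809252  c=𝟙ᵀv=58.209506  D=ac−b²=5.336349
λ₁=(c·0.175−b)/D = (58.209506·0.175−9.809252)/5.336349 = 0.070725
λ₂=(a−b·0.175)/D = (1.744694−9.809252·0.175)/5.336349 = 0.005261
w* = 0.070725·u + 0.005261·v:
  w_0 = 0.070725·4.3103 + 0.005261·23.3631 = 0.4278  (Starbucks)
  w_1 = 0.070725·1.2348 + 0.005261·14.0494 = 0.1612  (Walmart)
  w_2 = 0.070725·0.6605 + 0.005261·3.3647 = 0.0644  (Disney)
  w_3 = 0.070725·3.6036 + 0.005261·17.4323 = 0.3466  (Visa)
Σw_i=1.0000  μᵀw=0.1750
σ²=wᵀΣw=λ₁·μ_p+λ₂ = 0.070725·0.175 + 0.005261 = 0.017638 ≈ 0.0176

0.4278  0.1612  0.0644  0.3466


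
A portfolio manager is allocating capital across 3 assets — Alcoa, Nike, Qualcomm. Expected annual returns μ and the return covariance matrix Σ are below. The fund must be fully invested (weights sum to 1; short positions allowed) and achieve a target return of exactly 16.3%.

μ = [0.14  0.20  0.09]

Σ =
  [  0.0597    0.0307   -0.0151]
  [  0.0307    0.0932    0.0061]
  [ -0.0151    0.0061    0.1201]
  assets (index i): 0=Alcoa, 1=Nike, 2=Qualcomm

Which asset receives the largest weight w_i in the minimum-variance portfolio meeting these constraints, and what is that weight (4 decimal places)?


p=Σ⁻¹μ = [1.8055  1.4923  0.9006]
q=Σ⁻¹𝟙 = [17.0587  4.4399  10.2457]
a=μᵀp=0.632270  b=𝟙ᵀp=4.198308  c=𝟙ᵀq=31.744258  D=ac−b²=2.445141
λ₁=(c·0.163−b)/D = (31.744258·0.163−4.198308)/2.445141 = 0.399161
λ₂=(a−b·0.163)/D = (0.632270−4.198308·0.163)/2.445141 = -0.021289
w* = 0.399161·p + -0.021289·q:
  w_0 = 0.399161·1.8055 + -0.021289·17.0587 = 0.3575  (Alcoa)
  w_1 = 0.399161·1.4923 + -0.021289·4.4399 = 0.5011  (Nike)
  w_2 = 0.399161·0.9006 + -0.021289·10.2457 = 0.1414  (Qualcomm)
Σw_i=1.0000  μᵀw=0.1630
σ²=wᵀΣw=λ₁·μ_p+λ₂ = 0.399161·0.163 + -0.021289 = 0.043774 ≈ 0.0438

Nike (0.5011)


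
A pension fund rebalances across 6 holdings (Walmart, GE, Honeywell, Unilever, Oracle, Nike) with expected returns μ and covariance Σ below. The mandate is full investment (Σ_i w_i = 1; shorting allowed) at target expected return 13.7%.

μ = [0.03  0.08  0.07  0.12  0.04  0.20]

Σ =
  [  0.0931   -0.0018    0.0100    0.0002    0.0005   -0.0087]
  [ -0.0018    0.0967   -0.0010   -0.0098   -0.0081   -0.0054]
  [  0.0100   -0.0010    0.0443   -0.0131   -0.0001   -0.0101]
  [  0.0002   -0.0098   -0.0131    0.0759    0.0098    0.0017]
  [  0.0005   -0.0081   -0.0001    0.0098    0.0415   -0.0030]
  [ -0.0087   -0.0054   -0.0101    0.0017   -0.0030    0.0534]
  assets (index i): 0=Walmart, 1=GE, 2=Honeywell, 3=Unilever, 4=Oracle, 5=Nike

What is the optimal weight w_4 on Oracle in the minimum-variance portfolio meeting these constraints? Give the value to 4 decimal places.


0.0164

x=Σ⁻¹μ = [0.4246  1.4227  3.1685  2.0684  1.0847  4.5527]
y=Σ⁻¹𝟙 = [10.1238  16.3220  32.3334  16.9143  25.3422  29.0273]
a=μᵀx=1.550497  b=𝟙ᵀx=12.721676  c=𝟙ᵀy=130.063045  D=ac−b²=39.821355
λ₁=(c·0.137−b)/D = (130.063045·0.137−12.721676)/39.821355 = 0.127996
λ₂=(a−b·0.137)/D = (1.550497−12.721676·0.137)/39.821355 = -0.004831
w* = 0.127996·x + -0.004831·y:
  w_0 = 0.127996·0.4246 + -0.004831·10.1238 = 0.0054  (Walmart)
  w_1 = 0.127996·1.4227 + -0.004831·16.3220 = 0.1032  (GE)
  w_2 = 0.127996·3.1685 + -0.004831·32.3334 = 0.2494  (Honeywell)
  w_3 = 0.127996·2.0684 + -0.004831·16.9143 = 0.1830  (Unilever)
  w_4 = 0.127996·1.0847 + -0.004831·25.3422 = 0.0164  (Oracle)
  w_5 = 0.127996·4.5527 + -0.004831·29.0273 = 0.4425  (Nike)
Σw_i=1.0000  μᵀw=0.1370
σ²=wᵀΣw=λ₁·μ_p+λ₂ = 0.127996·0.137 + -0.004831 = 0.012705 ≈ 0.0127
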